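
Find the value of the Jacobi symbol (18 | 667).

Pull out 2: since 667 ≡ 3 (mod 8), (2/667) = -1.
Reciprocity: 9 ≡ 1 and 667 ≡ 3 (mod 4), so (9/667) = +(667/9).
Reduce top mod 9: now compute (1/9).
Reached (1/9) = 1. Collecting the sign flips along the way, the symbol is -1.

-1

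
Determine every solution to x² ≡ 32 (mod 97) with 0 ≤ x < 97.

41, 56

97 ≡ 1 (mod 4), so we find a root by search.
Trying successive values, 41² = 1681 ≡ 32 (mod 97). The other root is 97 − 41 = 56.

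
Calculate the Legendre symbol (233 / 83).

First reduce: 233 ≡ 67 (mod 83).
Reciprocity: 67 ≡ 3 and 83 ≡ 3 (mod 4), so (67/83) = −(83/67).
Reduce top mod 67: now compute (16/67).
Pull out 2^4: since 67 ≡ 3 (mod 8), (2/67) = -1, so (2/67)^4 = +1.
Reached (1/67) = 1. Collecting the sign flips along the way, the symbol is -1.

-1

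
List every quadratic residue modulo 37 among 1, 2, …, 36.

Square k = 1,…,18 (k and 37−k give the same square):
1²=1, 2²=4, 3²=9, 4²=16, 5²=25, 6²=36, 7²≡12, 8²≡27, 9²≡7, 10²≡26, 11²≡10, 12²≡33, 13²≡21, 14²≡11, 15²≡3, 16²≡34, 17²≡30, 18²≡28 (mod 37).
So the quadratic residues mod 37 are {1, 3, 4, 7, 9, 10, 11, 12, 16, 21, 25, 26, 27, 28, 30, 33, 34, 36}.

1, 3, 4, 7, 9, 10, 11, 12, 16, 21, 25, 26, 27, 28, 30, 33, 34, 36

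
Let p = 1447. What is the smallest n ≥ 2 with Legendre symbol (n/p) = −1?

(2/1447) = +1, so 2 is a residue.
(3/1447) = −1, so 3 is the smallest positive non-residue mod 1447.

3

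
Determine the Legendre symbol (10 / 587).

1

Pull out 2: since 587 ≡ 3 (mod 8), (2/587) = -1.
Reciprocity: 5 ≡ 1 and 587 ≡ 3 (mod 4), so (5/587) = +(587/5).
Reduce top mod 5: now compute (2/5).
Pull out 2: since 5 ≡ 5 (mod 8), (2/5) = -1.
Reached (1/5) = 1. Collecting the sign flips along the way, the symbol is +1.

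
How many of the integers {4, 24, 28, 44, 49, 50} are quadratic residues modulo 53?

(4/53) = +1 → QR.
(24/53) = +1 → QR.
(28/53) = +1 → QR.
(44/53) = +1 → QR.
(49/53) = +1 → QR.
(50/53) = -1 → non-residue.
Total quadratic residues among the 6: 5.

5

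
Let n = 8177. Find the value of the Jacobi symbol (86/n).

Pull out 2: since 8177 ≡ 1 (mod 8), (2/8177) = +1.
Reciprocity: 43 ≡ 3 and 8177 ≡ 1 (mod 4), so (43/8177) = +(8177/43).
Reduce top mod 43: now compute (7/43).
Reciprocity: 7 ≡ 3 and 43 ≡ 3 (mod 4), so (7/43) = −(43/7).
Reduce top mod 7: now compute (1/7).
Reached (1/7) = 1. Collecting the sign flips along the way, the symbol is -1.

-1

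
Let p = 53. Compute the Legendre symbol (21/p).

Euler's criterion: (21/53) ≡ 21^26 (mod 53).
21^2 ≡ 17 (mod 53)
21^4 ≡ 24 (mod 53)
21^8 ≡ 46 (mod 53)
21^16 ≡ 49 (mod 53)
21^26 = 21^(16+8+2) ≡ 52 (mod 53).
Result is 52 ≡ −1, so (21/53) = −1.

-1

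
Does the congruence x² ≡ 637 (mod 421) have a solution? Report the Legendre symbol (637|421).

First reduce: 637 ≡ 216 (mod 421).
Pull out 2^3: since 421 ≡ 5 (mod 8), (2/421) = -1, so (2/421)^3 = -1.
Reciprocity: 27 ≡ 3 and 421 ≡ 1 (mod 4), so (27/421) = +(421/27).
Reduce top mod 27: now compute (16/27).
Pull out 2^4: since 27 ≡ 3 (mod 8), (2/27) = -1, so (2/27)^4 = +1.
Reached (1/27) = 1. Collecting the sign flips along the way, the symbol is -1.

-1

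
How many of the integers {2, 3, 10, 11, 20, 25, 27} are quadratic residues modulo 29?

2

(2/29) = -1 → non-residue.
(3/29) = -1 → non-residue.
(10/29) = -1 → non-residue.
(11/29) = -1 → non-residue.
(20/29) = +1 → QR.
(25/29) = +1 → QR.
(27/29) = -1 → non-residue.
Total quadratic residues among the 7: 2.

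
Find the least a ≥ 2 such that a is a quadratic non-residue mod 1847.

(2/1847) = +1, so 2 is a residue.
(3/1847) = +1, so 3 is a residue.
(4/1847) = +1, so 4 is a residue.
(5/1847) = −1, so 5 is the smallest positive non-residue mod 1847.

5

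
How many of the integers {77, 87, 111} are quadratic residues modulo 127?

(77/127) = -1 → non-residue.
(87/127) = +1 → QR.
(111/127) = -1 → non-residue.
Total quadratic residues among the 3: 1.

1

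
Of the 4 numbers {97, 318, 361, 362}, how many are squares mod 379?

(97/379) = +1 → QR.
(318/379) = -1 → non-residue.
(361/379) = +1 → QR.
(362/379) = +1 → QR.
Total quadratic residues among the 4: 3.

3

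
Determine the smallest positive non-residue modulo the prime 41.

3

(2/41) = +1, so 2 is a residue.
(3/41) = −1, so 3 is the smallest positive non-residue mod 41.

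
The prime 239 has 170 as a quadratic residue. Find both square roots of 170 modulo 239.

Since 239 ≡ 3 (mod 4), a square root of 170 is 170^((239+1)/4) = 170^60 mod 239.
Repeated squaring: 170^2≡220, 170^4≡122, 170^8≡66, 170^16≡54, 170^32≡48 (mod 239).
170^60 = 170^(32+16+8+4) ≡ 109 (mod 239).
Check: 109² = 11881 ≡ 170 (mod 239). The two roots are 109 and 130.

109, 130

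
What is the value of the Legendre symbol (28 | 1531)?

1

Pull out 2^2: since 1531 ≡ 3 (mod 8), (2/1531) = -1, so (2/1531)^2 = +1.
Reciprocity: 7 ≡ 3 and 1531 ≡ 3 (mod 4), so (7/1531) = −(1531/7).
Reduce top mod 7: now compute (5/7).
Reciprocity: 5 ≡ 1 and 7 ≡ 3 (mod 4), so (5/7) = +(7/5).
Reduce top mod 5: now compute (2/5).
Pull out 2: since 5 ≡ 5 (mod 8), (2/5) = -1.
Reached (1/5) = 1. Collecting the sign flips along the way, the symbol is +1.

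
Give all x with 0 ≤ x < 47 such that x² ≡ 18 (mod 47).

Since 47 ≡ 3 (mod 4), a square root of 18 is 18^((47+1)/4) = 18^12 mod 47.
Repeated squaring: 18^2≡42, 18^4≡25, 18^8≡14 (mod 47).
18^12 = 18^(8+4) ≡ 21 (mod 47).
Check: 21² = 441 ≡ 18 (mod 47). The two roots are 21 and 26.

21, 26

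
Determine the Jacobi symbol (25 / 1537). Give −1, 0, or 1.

Reciprocity: 25 ≡ 1 and 1537 ≡ 1 (mod 4), so (25/1537) = +(1537/25).
Reduce top mod 25: now compute (12/25).
Pull out 2^2: since 25 ≡ 1 (mod 8), (2/25) = +1, so (2/25)^2 = +1.
Reciprocity: 3 ≡ 3 and 25 ≡ 1 (mod 4), so (3/25) = +(25/3).
Reduce top mod 3: now compute (1/3).
Reached (1/3) = 1. Collecting the sign flips along the way, the symbol is +1.

1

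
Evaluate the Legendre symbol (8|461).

-1

Euler's criterion: (8/461) ≡ 8^230 (mod 461).
8^2 ≡ 64 (mod 461)
8^4 ≡ 408 (mod 461)
8^8 ≡ 43 (mod 461)
8^16 ≡ 5 (mod 461)
8^32 ≡ 25 (mod 461)
8^64 ≡ 164 (mod 461)
8^128 ≡ 158 (mod 461)
8^230 = 8^(128+64+32+4+2) ≡ 460 (mod 461).
Result is 460 ≡ −1, so (8/461) = −1.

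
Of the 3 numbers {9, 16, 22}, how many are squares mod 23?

2

(9/23) = +1 → QR.
(16/23) = +1 → QR.
(22/23) = -1 → non-residue.
Total quadratic residues among the 3: 2.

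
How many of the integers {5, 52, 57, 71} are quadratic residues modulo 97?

0

(5/97) = -1 → non-residue.
(52/97) = -1 → non-residue.
(57/97) = -1 → non-residue.
(71/97) = -1 → non-residue.
Total quadratic residues among the 4: 0.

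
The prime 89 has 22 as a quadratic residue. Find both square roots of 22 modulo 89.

89 ≡ 1 (mod 4), so we find a root by search.
Trying successive values, 17² = 289 ≡ 22 (mod 89). The other root is 89 − 17 = 72.

17, 72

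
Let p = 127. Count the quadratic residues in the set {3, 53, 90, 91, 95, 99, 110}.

(3/127) = -1 → non-residue.
(53/127) = -1 → non-residue.
(90/127) = -1 → non-residue.
(91/127) = -1 → non-residue.
(95/127) = -1 → non-residue.
(99/127) = +1 → QR.
(110/127) = -1 → non-residue.
Total quadratic residues among the 7: 1.

1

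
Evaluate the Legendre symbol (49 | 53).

1

Reciprocity: 49 ≡ 1 and 53 ≡ 1 (mod 4), so (49/53) = +(53/49).
Reduce top mod 49: now compute (4/49).
Pull out 2^2: since 49 ≡ 1 (mod 8), (2/49) = +1, so (2/49)^2 = +1.
Reached (1/49) = 1. Collecting the sign flips along the way, the symbol is +1.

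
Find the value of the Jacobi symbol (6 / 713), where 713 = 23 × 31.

Pull out 2: since 713 ≡ 1 (mod 8), (2/713) = +1.
Reciprocity: 3 ≡ 3 and 713 ≡ 1 (mod 4), so (3/713) = +(713/3).
Reduce top mod 3: now compute (2/3).
Pull out 2: since 3 ≡ 3 (mod 8), (2/3) = -1.
Reached (1/3) = 1. Collecting the sign flips along the way, the symbol is -1.

-1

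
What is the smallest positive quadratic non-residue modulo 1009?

11

(2/1009) = +1, so 2 is a residue.
(3/1009) = +1, so 3 is a residue.
(4/1009) = +1, so 4 is a residue.
(5/1009) = +1, so 5 is a residue.
(6/1009) = +1, so 6 is a residue.
(7/1009) = +1, so 7 is a residue.
(8/1009) = +1, so 8 is a residue.
(9/1009) = +1, so 9 is a residue.
(10/1009) = +1, so 10 is a residue.
(11/1009) = −1, so 11 is the smallest positive non-residue mod 1009.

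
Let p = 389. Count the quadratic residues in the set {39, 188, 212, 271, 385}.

1

(39/389) = -1 → non-residue.
(188/389) = -1 → non-residue.
(212/389) = -1 → non-residue.
(271/389) = -1 → non-residue.
(385/389) = +1 → QR.
Total quadratic residues among the 5: 1.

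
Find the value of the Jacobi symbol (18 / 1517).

Pull out 2: since 1517 ≡ 5 (mod 8), (2/1517) = -1.
Reciprocity: 9 ≡ 1 and 1517 ≡ 1 (mod 4), so (9/1517) = +(1517/9).
Reduce top mod 9: now compute (5/9).
Reciprocity: 5 ≡ 1 and 9 ≡ 1 (mod 4), so (5/9) = +(9/5).
Reduce top mod 5: now compute (4/5).
Pull out 2^2: since 5 ≡ 5 (mod 8), (2/5) = -1, so (2/5)^2 = +1.
Reached (1/5) = 1. Collecting the sign flips along the way, the symbol is -1.

-1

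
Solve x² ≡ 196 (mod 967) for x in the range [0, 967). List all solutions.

Since 967 ≡ 3 (mod 4), a square root of 196 is 196^((967+1)/4) = 196^242 mod 967.
Repeated squaring: 196^2≡703, 196^4≡72, 196^8≡349, 196^16≡926, 196^32≡714, 196^64≡187, 196^128≡157 (mod 967).
196^242 = 196^(128+64+32+16+2) ≡ 953 (mod 967).
Check: 953² = 908209 ≡ 196 (mod 967). The two roots are 14 and 953.

14, 953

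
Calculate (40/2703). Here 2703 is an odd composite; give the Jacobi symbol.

Pull out 2^3: since 2703 ≡ 7 (mod 8), (2/2703) = +1, so (2/2703)^3 = +1.
Reciprocity: 5 ≡ 1 and 2703 ≡ 3 (mod 4), so (5/2703) = +(2703/5).
Reduce top mod 5: now compute (3/5).
Reciprocity: 3 ≡ 3 and 5 ≡ 1 (mod 4), so (3/5) = +(5/3).
Reduce top mod 3: now compute (2/3).
Pull out 2: since 3 ≡ 3 (mod 8), (2/3) = -1.
Reached (1/3) = 1. Collecting the sign flips along the way, the symbol is -1.

-1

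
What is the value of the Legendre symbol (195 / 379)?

Reciprocity: 195 ≡ 3 and 379 ≡ 3 (mod 4), so (195/379) = −(379/195).
Reduce top mod 195: now compute (184/195).
Pull out 2^3: since 195 ≡ 3 (mod 8), (2/195) = -1, so (2/195)^3 = -1.
Reciprocity: 23 ≡ 3 and 195 ≡ 3 (mod 4), so (23/195) = −(195/23).
Reduce top mod 23: now compute (11/23).
Reciprocity: 11 ≡ 3 and 23 ≡ 3 (mod 4), so (11/23) = −(23/11).
Reduce top mod 11: now compute (1/11).
Reached (1/11) = 1. Collecting the sign flips along the way, the symbol is +1.

1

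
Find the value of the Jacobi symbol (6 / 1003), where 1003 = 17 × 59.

1

Pull out 2: since 1003 ≡ 3 (mod 8), (2/1003) = -1.
Reciprocity: 3 ≡ 3 and 1003 ≡ 3 (mod 4), so (3/1003) = −(1003/3).
Reduce top mod 3: now compute (1/3).
Reached (1/3) = 1. Collecting the sign flips along the way, the symbol is +1.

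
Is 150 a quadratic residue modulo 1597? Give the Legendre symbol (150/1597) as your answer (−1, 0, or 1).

Pull out 2: since 1597 ≡ 5 (mod 8), (2/1597) = -1.
Reciprocity: 75 ≡ 3 and 1597 ≡ 1 (mod 4), so (75/1597) = +(1597/75).
Reduce top mod 75: now compute (22/75).
Pull out 2: since 75 ≡ 3 (mod 8), (2/75) = -1.
Reciprocity: 11 ≡ 3 and 75 ≡ 3 (mod 4), so (11/75) = −(75/11).
Reduce top mod 11: now compute (9/11).
Reciprocity: 9 ≡ 1 and 11 ≡ 3 (mod 4), so (9/11) = +(11/9).
Reduce top mod 9: now compute (2/9).
Pull out 2: since 9 ≡ 1 (mod 8), (2/9) = +1.
Reached (1/9) = 1. Collecting the sign flips along the way, the symbol is -1.

-1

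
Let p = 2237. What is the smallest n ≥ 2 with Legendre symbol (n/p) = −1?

(2/2237) = −1, so 2 is the smallest positive non-residue mod 2237.

2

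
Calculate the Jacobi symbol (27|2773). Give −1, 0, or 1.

Reciprocity: 27 ≡ 3 and 2773 ≡ 1 (mod 4), so (27/2773) = +(2773/27).
Reduce top mod 27: now compute (19/27).
Reciprocity: 19 ≡ 3 and 27 ≡ 3 (mod 4), so (19/27) = −(27/19).
Reduce top mod 19: now compute (8/19).
Pull out 2^3: since 19 ≡ 3 (mod 8), (2/19) = -1, so (2/19)^3 = -1.
Reached (1/19) = 1. Collecting the sign flips along the way, the symbol is +1.

1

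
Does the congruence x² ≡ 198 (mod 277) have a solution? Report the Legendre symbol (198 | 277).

Pull out 2: since 277 ≡ 5 (mod 8), (2/277) = -1.
Reciprocity: 99 ≡ 3 and 277 ≡ 1 (mod 4), so (99/277) = +(277/99).
Reduce top mod 99: now compute (79/99).
Reciprocity: 79 ≡ 3 and 99 ≡ 3 (mod 4), so (79/99) = −(99/79).
Reduce top mod 79: now compute (20/79).
Pull out 2^2: since 79 ≡ 7 (mod 8), (2/79) = +1, so (2/79)^2 = +1.
Reciprocity: 5 ≡ 1 and 79 ≡ 3 (mod 4), so (5/79) = +(79/5).
Reduce top mod 5: now compute (4/5).
Pull out 2^2: since 5 ≡ 5 (mod 8), (2/5) = -1, so (2/5)^2 = +1.
Reached (1/5) = 1. Collecting the sign flips along the way, the symbol is +1.

1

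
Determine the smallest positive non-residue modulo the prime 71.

(2/71) = +1, so 2 is a residue.
(3/71) = +1, so 3 is a residue.
(4/71) = +1, so 4 is a residue.
(5/71) = +1, so 5 is a residue.
(6/71) = +1, so 6 is a residue.
(7/71) = −1, so 7 is the smallest positive non-residue mod 71.

7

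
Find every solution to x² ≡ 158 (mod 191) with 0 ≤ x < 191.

Since 191 ≡ 3 (mod 4), a square root of 158 is 158^((191+1)/4) = 158^48 mod 191.
Repeated squaring: 158^2≡134, 158^4≡2, 158^8≡4, 158^16≡16, 158^32≡65 (mod 191).
158^48 = 158^(32+16) ≡ 85 (mod 191).
Check: 85² = 7225 ≡ 158 (mod 191). The two roots are 85 and 106.

85, 106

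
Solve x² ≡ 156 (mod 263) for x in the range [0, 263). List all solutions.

Since 263 ≡ 3 (mod 4), a square root of 156 is 156^((263+1)/4) = 156^66 mod 263.
Repeated squaring: 156^2≡140, 156^4≡138, 156^8≡108, 156^16≡92, 156^32≡48, 156^64≡200 (mod 263).
156^66 = 156^(64+2) ≡ 122 (mod 263).
Check: 122² = 14884 ≡ 156 (mod 263). The two roots are 122 and 141.

122, 141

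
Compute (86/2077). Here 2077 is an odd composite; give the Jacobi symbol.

Pull out 2: since 2077 ≡ 5 (mod 8), (2/2077) = -1.
Reciprocity: 43 ≡ 3 and 2077 ≡ 1 (mod 4), so (43/2077) = +(2077/43).
Reduce top mod 43: now compute (13/43).
Reciprocity: 13 ≡ 1 and 43 ≡ 3 (mod 4), so (13/43) = +(43/13).
Reduce top mod 13: now compute (4/13).
Pull out 2^2: since 13 ≡ 5 (mod 8), (2/13) = -1, so (2/13)^2 = +1.
Reached (1/13) = 1. Collecting the sign flips along the way, the symbol is -1.

-1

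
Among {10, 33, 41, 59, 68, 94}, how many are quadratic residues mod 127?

3

(10/127) = -1 → non-residue.
(33/127) = -1 → non-residue.
(41/127) = +1 → QR.
(59/127) = -1 → non-residue.
(68/127) = +1 → QR.
(94/127) = +1 → QR.
Total quadratic residues among the 6: 3.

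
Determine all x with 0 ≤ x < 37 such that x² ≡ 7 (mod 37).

37 ≡ 1 (mod 4), so we find a root by search.
Trying successive values, 9² = 81 ≡ 7 (mod 37). The other root is 37 − 9 = 28.

9, 28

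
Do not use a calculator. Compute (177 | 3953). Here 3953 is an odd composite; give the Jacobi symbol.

0

Reciprocity: 177 ≡ 1 and 3953 ≡ 1 (mod 4), so (177/3953) = +(3953/177).
Reduce top mod 177: now compute (59/177).
Reciprocity: 59 ≡ 3 and 177 ≡ 1 (mod 4), so (59/177) = +(177/59).
Reduce top mod 59: now compute (0/59).
Top reduces to 0: gcd > 1, so the symbol is 0.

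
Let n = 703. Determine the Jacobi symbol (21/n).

-1

Reciprocity: 21 ≡ 1 and 703 ≡ 3 (mod 4), so (21/703) = +(703/21).
Reduce top mod 21: now compute (10/21).
Pull out 2: since 21 ≡ 5 (mod 8), (2/21) = -1.
Reciprocity: 5 ≡ 1 and 21 ≡ 1 (mod 4), so (5/21) = +(21/5).
Reduce top mod 5: now compute (1/5).
Reached (1/5) = 1. Collecting the sign flips along the way, the symbol is -1.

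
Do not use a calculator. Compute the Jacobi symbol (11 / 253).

0

Reciprocity: 11 ≡ 3 and 253 ≡ 1 (mod 4), so (11/253) = +(253/11).
Reduce top mod 11: now compute (0/11).
Top reduces to 0: gcd > 1, so the symbol is 0.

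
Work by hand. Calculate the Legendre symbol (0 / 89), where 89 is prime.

0

Top reduces to 0: gcd > 1, so the symbol is 0.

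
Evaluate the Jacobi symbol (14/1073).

Pull out 2: since 1073 ≡ 1 (mod 8), (2/1073) = +1.
Reciprocity: 7 ≡ 3 and 1073 ≡ 1 (mod 4), so (7/1073) = +(1073/7).
Reduce top mod 7: now compute (2/7).
Pull out 2: since 7 ≡ 7 (mod 8), (2/7) = +1.
Reached (1/7) = 1. Collecting the sign flips along the way, the symbol is +1.

1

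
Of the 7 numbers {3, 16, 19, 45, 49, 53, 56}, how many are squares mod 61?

(3/61) = +1 → QR.
(16/61) = +1 → QR.
(19/61) = +1 → QR.
(45/61) = +1 → QR.
(49/61) = +1 → QR.
(53/61) = -1 → non-residue.
(56/61) = +1 → QR.
Total quadratic residues among the 7: 6.

6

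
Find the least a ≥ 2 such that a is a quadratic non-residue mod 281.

3

(2/281) = +1, so 2 is a residue.
(3/281) = −1, so 3 is the smallest positive non-residue mod 281.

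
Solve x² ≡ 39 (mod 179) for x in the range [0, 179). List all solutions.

Since 179 ≡ 3 (mod 4), a square root of 39 is 39^((179+1)/4) = 39^45 mod 179.
Repeated squaring: 39^2≡89, 39^4≡45, 39^8≡56, 39^16≡93, 39^32≡57 (mod 179).
39^45 = 39^(32+8+4+1) ≡ 155 (mod 179).
Check: 155² = 24025 ≡ 39 (mod 179). The two roots are 24 and 155.

24, 155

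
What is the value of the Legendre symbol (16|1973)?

Pull out 2^4: since 1973 ≡ 5 (mod 8), (2/1973) = -1, so (2/1973)^4 = +1.
Reached (1/1973) = 1. Collecting the sign flips along the way, the symbol is +1.

1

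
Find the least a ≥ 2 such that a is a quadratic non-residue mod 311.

(2/311) = +1, so 2 is a residue.
(3/311) = +1, so 3 is a residue.
(4/311) = +1, so 4 is a residue.
(5/311) = +1, so 5 is a residue.
(6/311) = +1, so 6 is a residue.
(7/311) = +1, so 7 is a residue.
(8/311) = +1, so 8 is a residue.
(9/311) = +1, so 9 is a residue.
(10/311) = +1, so 10 is a residue.
(11/311) = −1, so 11 is the smallest positive non-residue mod 311.

11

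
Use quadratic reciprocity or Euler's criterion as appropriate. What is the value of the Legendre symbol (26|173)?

-1

Euler's criterion: (26/173) ≡ 26^86 (mod 173).
26^2 ≡ 157 (mod 173)
26^4 ≡ 83 (mod 173)
26^8 ≡ 142 (mod 173)
26^16 ≡ 96 (mod 173)
26^32 ≡ 47 (mod 173)
26^64 ≡ 133 (mod 173)
26^86 = 26^(64+16+4+2) ≡ 172 (mod 173).
Result is 172 ≡ −1, so (26/173) = −1.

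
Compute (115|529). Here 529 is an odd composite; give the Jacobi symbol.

0

Reciprocity: 115 ≡ 3 and 529 ≡ 1 (mod 4), so (115/529) = +(529/115).
Reduce top mod 115: now compute (69/115).
Reciprocity: 69 ≡ 1 and 115 ≡ 3 (mod 4), so (69/115) = +(115/69).
Reduce top mod 69: now compute (46/69).
Pull out 2: since 69 ≡ 5 (mod 8), (2/69) = -1.
Reciprocity: 23 ≡ 3 and 69 ≡ 1 (mod 4), so (23/69) = +(69/23).
Reduce top mod 23: now compute (0/23).
Top reduces to 0: gcd > 1, so the symbol is 0.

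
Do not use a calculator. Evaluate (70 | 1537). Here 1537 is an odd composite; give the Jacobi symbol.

Pull out 2: since 1537 ≡ 1 (mod 8), (2/1537) = +1.
Reciprocity: 35 ≡ 3 and 1537 ≡ 1 (mod 4), so (35/1537) = +(1537/35).
Reduce top mod 35: now compute (32/35).
Pull out 2^5: since 35 ≡ 3 (mod 8), (2/35) = -1, so (2/35)^5 = -1.
Reached (1/35) = 1. Collecting the sign flips along the way, the symbol is -1.

-1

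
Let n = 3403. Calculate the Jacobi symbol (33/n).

Reciprocity: 33 ≡ 1 and 3403 ≡ 3 (mod 4), so (33/3403) = +(3403/33).
Reduce top mod 33: now compute (4/33).
Pull out 2^2: since 33 ≡ 1 (mod 8), (2/33) = +1, so (2/33)^2 = +1.
Reached (1/33) = 1. Collecting the sign flips along the way, the symbol is +1.

1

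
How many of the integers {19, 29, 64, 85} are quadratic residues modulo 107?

4

(19/107) = +1 → QR.
(29/107) = +1 → QR.
(64/107) = +1 → QR.
(85/107) = +1 → QR.
Total quadratic residues among the 4: 4.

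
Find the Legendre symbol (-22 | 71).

1

First reduce: -22 ≡ 49 (mod 71).
Reciprocity: 49 ≡ 1 and 71 ≡ 3 (mod 4), so (49/71) = +(71/49).
Reduce top mod 49: now compute (22/49).
Pull out 2: since 49 ≡ 1 (mod 8), (2/49) = +1.
Reciprocity: 11 ≡ 3 and 49 ≡ 1 (mod 4), so (11/49) = +(49/11).
Reduce top mod 11: now compute (5/11).
Reciprocity: 5 ≡ 1 and 11 ≡ 3 (mod 4), so (5/11) = +(11/5).
Reduce top mod 5: now compute (1/5).
Reached (1/5) = 1. Collecting the sign flips along the way, the symbol is +1.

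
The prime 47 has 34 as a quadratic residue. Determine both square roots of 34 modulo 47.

Since 47 ≡ 3 (mod 4), a square root of 34 is 34^((47+1)/4) = 34^12 mod 47.
Repeated squaring: 34^2≡28, 34^4≡32, 34^8≡37 (mod 47).
34^12 = 34^(8+4) ≡ 9 (mod 47).
Check: 9² = 81 ≡ 34 (mod 47). The two roots are 9 and 38.

9, 38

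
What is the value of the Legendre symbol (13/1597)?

Reciprocity: 13 ≡ 1 and 1597 ≡ 1 (mod 4), so (13/1597) = +(1597/13).
Reduce top mod 13: now compute (11/13).
Reciprocity: 11 ≡ 3 and 13 ≡ 1 (mod 4), so (11/13) = +(13/11).
Reduce top mod 11: now compute (2/11).
Pull out 2: since 11 ≡ 3 (mod 8), (2/11) = -1.
Reached (1/11) = 1. Collecting the sign flips along the way, the symbol is -1.

-1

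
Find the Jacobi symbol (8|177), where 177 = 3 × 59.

1

Pull out 2^3: since 177 ≡ 1 (mod 8), (2/177) = +1, so (2/177)^3 = +1.
Reached (1/177) = 1. Collecting the sign flips along the way, the symbol is +1.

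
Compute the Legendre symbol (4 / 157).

Pull out 2^2: since 157 ≡ 5 (mod 8), (2/157) = -1, so (2/157)^2 = +1.
Reached (1/157) = 1. Collecting the sign flips along the way, the symbol is +1.

1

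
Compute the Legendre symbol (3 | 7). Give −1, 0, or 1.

Euler's criterion: (3/7) ≡ 3^3 (mod 7).
3^2 ≡ 2 (mod 7)
3^3 = 3^(2+1) ≡ 6 (mod 7).
Result is 6 ≡ −1, so (3/7) = −1.

-1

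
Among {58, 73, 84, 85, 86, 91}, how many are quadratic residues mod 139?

(58/139) = -1 → non-residue.
(73/139) = -1 → non-residue.
(84/139) = -1 → non-residue.
(85/139) = -1 → non-residue.
(86/139) = +1 → QR.
(91/139) = +1 → QR.
Total quadratic residues among the 6: 2.

2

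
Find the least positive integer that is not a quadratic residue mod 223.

3

(2/223) = +1, so 2 is a residue.
(3/223) = −1, so 3 is the smallest positive non-residue mod 223.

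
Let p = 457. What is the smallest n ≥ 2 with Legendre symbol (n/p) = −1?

5

(2/457) = +1, so 2 is a residue.
(3/457) = +1, so 3 is a residue.
(4/457) = +1, so 4 is a residue.
(5/457) = −1, so 5 is the smallest positive non-residue mod 457.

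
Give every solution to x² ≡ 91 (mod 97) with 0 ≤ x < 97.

24, 73

97 ≡ 1 (mod 4), so we find a root by search.
Trying successive values, 24² = 576 ≡ 91 (mod 97). The other root is 97 − 24 = 73.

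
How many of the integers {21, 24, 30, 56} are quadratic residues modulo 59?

(21/59) = +1 → QR.
(24/59) = -1 → non-residue.
(30/59) = -1 → non-residue.
(56/59) = -1 → non-residue.
Total quadratic residues among the 4: 1.

1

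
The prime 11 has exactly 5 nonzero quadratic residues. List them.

1, 3, 4, 5, 9

Square k = 1,…,5 (k and 11−k give the same square):
1²=1, 2²=4, 3²=9, 4²≡5, 5²≡3 (mod 11).
So the quadratic residues mod 11 are {1, 3, 4, 5, 9}.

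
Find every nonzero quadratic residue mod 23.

1, 2, 3, 4, 6, 8, 9, 12, 13, 16, 18

Square k = 1,…,11 (k and 23−k give the same square):
1²=1, 2²=4, 3²=9, 4²=16, 5²≡2, 6²≡13, 7²≡3, 8²≡18, 9²≡12, 10²≡8, 11²≡6 (mod 23).
So the quadratic residues mod 23 are {1, 2, 3, 4, 6, 8, 9, 12, 13, 16, 18}.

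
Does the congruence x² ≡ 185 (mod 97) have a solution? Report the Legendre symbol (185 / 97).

First reduce: 185 ≡ 88 (mod 97).
Pull out 2^3: since 97 ≡ 1 (mod 8), (2/97) = +1, so (2/97)^3 = +1.
Reciprocity: 11 ≡ 3 and 97 ≡ 1 (mod 4), so (11/97) = +(97/11).
Reduce top mod 11: now compute (9/11).
Reciprocity: 9 ≡ 1 and 11 ≡ 3 (mod 4), so (9/11) = +(11/9).
Reduce top mod 9: now compute (2/9).
Pull out 2: since 9 ≡ 1 (mod 8), (2/9) = +1.
Reached (1/9) = 1. Collecting the sign flips along the way, the symbol is +1.

1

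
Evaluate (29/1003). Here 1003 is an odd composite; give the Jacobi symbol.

Reciprocity: 29 ≡ 1 and 1003 ≡ 3 (mod 4), so (29/1003) = +(1003/29).
Reduce top mod 29: now compute (17/29).
Reciprocity: 17 ≡ 1 and 29 ≡ 1 (mod 4), so (17/29) = +(29/17).
Reduce top mod 17: now compute (12/17).
Pull out 2^2: since 17 ≡ 1 (mod 8), (2/17) = +1, so (2/17)^2 = +1.
Reciprocity: 3 ≡ 3 and 17 ≡ 1 (mod 4), so (3/17) = +(17/3).
Reduce top mod 3: now compute (2/3).
Pull out 2: since 3 ≡ 3 (mod 8), (2/3) = -1.
Reached (1/3) = 1. Collecting the sign flips along the way, the symbol is -1.

-1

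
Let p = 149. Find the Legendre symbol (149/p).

0

First reduce: 149 ≡ 0 (mod 149).
Top reduces to 0: gcd > 1, so the symbol is 0.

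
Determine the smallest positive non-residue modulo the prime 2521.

11

(2/2521) = +1, so 2 is a residue.
(3/2521) = +1, so 3 is a residue.
(4/2521) = +1, so 4 is a residue.
(5/2521) = +1, so 5 is a residue.
(6/2521) = +1, so 6 is a residue.
(7/2521) = +1, so 7 is a residue.
(8/2521) = +1, so 8 is a residue.
(9/2521) = +1, so 9 is a residue.
(10/2521) = +1, so 10 is a residue.
(11/2521) = −1, so 11 is the smallest positive non-residue mod 2521.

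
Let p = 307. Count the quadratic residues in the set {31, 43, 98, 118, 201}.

2

(31/307) = -1 → non-residue.
(43/307) = -1 → non-residue.
(98/307) = -1 → non-residue.
(118/307) = +1 → QR.
(201/307) = +1 → QR.
Total quadratic residues among the 5: 2.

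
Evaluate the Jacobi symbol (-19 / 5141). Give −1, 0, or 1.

1

First reduce: -19 ≡ 5122 (mod 5141).
Pull out 2: since 5141 ≡ 5 (mod 8), (2/5141) = -1.
Reciprocity: 2561 ≡ 1 and 5141 ≡ 1 (mod 4), so (2561/5141) = +(5141/2561).
Reduce top mod 2561: now compute (19/2561).
Reciprocity: 19 ≡ 3 and 2561 ≡ 1 (mod 4), so (19/2561) = +(2561/19).
Reduce top mod 19: now compute (15/19).
Reciprocity: 15 ≡ 3 and 19 ≡ 3 (mod 4), so (15/19) = −(19/15).
Reduce top mod 15: now compute (4/15).
Pull out 2^2: since 15 ≡ 7 (mod 8), (2/15) = +1, so (2/15)^2 = +1.
Reached (1/15) = 1. Collecting the sign flips along the way, the symbol is +1.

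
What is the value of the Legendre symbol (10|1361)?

1

Pull out 2: since 1361 ≡ 1 (mod 8), (2/1361) = +1.
Reciprocity: 5 ≡ 1 and 1361 ≡ 1 (mod 4), so (5/1361) = +(1361/5).
Reduce top mod 5: now compute (1/5).
Reached (1/5) = 1. Collecting the sign flips along the way, the symbol is +1.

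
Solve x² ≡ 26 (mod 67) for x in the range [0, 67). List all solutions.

19, 48

Since 67 ≡ 3 (mod 4), a square root of 26 is 26^((67+1)/4) = 26^17 mod 67.
Repeated squaring: 26^2≡6, 26^4≡36, 26^8≡23, 26^16≡60 (mod 67).
26^17 = 26^(16+1) ≡ 19 (mod 67).
Check: 19² = 361 ≡ 26 (mod 67). The two roots are 19 and 48.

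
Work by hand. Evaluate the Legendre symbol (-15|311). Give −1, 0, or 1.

First reduce: -15 ≡ 296 (mod 311).
Pull out 2^3: since 311 ≡ 7 (mod 8), (2/311) = +1, so (2/311)^3 = +1.
Reciprocity: 37 ≡ 1 and 311 ≡ 3 (mod 4), so (37/311) = +(311/37).
Reduce top mod 37: now compute (15/37).
Reciprocity: 15 ≡ 3 and 37 ≡ 1 (mod 4), so (15/37) = +(37/15).
Reduce top mod 15: now compute (7/15).
Reciprocity: 7 ≡ 3 and 15 ≡ 3 (mod 4), so (7/15) = −(15/7).
Reduce top mod 7: now compute (1/7).
Reached (1/7) = 1. Collecting the sign flips along the way, the symbol is -1.

-1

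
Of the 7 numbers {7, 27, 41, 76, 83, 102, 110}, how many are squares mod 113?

(7/113) = +1 → QR.
(27/113) = -1 → non-residue.
(41/113) = +1 → QR.
(76/113) = -1 → non-residue.
(83/113) = +1 → QR.
(102/113) = +1 → QR.
(110/113) = -1 → non-residue.
Total quadratic residues among the 7: 4.

4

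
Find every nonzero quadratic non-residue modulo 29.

Square k = 1,…,14 (k and 29−k give the same square):
1²=1, 2²=4, 3²=9, 4²=16, 5²=25, 6²≡7, 7²≡20, 8²≡6, 9²≡23, 10²≡13, 11²≡5, 12²≡28, 13²≡24, 14²≡22 (mod 29).
The residues are {1, 4, 5, 6, 7, 9, 13, 16, 20, 22, 23, 24, 25, 28}; the non-residues are the remaining 14 nonzero classes.

2 3 8 10 11 12 14 15 17 18 19 21 26 27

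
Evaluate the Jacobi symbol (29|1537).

Reciprocity: 29 ≡ 1 and 1537 ≡ 1 (mod 4), so (29/1537) = +(1537/29).
Reduce top mod 29: now compute (0/29).
Top reduces to 0: gcd > 1, so the symbol is 0.

0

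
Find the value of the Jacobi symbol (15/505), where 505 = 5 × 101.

Reciprocity: 15 ≡ 3 and 505 ≡ 1 (mod 4), so (15/505) = +(505/15).
Reduce top mod 15: now compute (10/15).
Pull out 2: since 15 ≡ 7 (mod 8), (2/15) = +1.
Reciprocity: 5 ≡ 1 and 15 ≡ 3 (mod 4), so (5/15) = +(15/5).
Reduce top mod 5: now compute (0/5).
Top reduces to 0: gcd > 1, so the symbol is 0.

0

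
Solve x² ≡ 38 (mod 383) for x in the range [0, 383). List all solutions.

92, 291

Since 383 ≡ 3 (mod 4), a square root of 38 is 38^((383+1)/4) = 38^96 mod 383.
Repeated squaring: 38^2≡295, 38^4≡84, 38^8≡162, 38^16≡200, 38^32≡168, 38^64≡265 (mod 383).
38^96 = 38^(64+32) ≡ 92 (mod 383).
Check: 92² = 8464 ≡ 38 (mod 383). The two roots are 92 and 291.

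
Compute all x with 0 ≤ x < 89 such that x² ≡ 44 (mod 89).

89 ≡ 1 (mod 4), so we find a root by search.
Trying successive values, 20² = 400 ≡ 44 (mod 89). The other root is 89 − 20 = 69.

20, 69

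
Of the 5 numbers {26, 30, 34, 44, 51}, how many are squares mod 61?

1

(26/61) = -1 → non-residue.
(30/61) = -1 → non-residue.
(34/61) = +1 → QR.
(44/61) = -1 → non-residue.
(51/61) = -1 → non-residue.
Total quadratic residues among the 5: 1.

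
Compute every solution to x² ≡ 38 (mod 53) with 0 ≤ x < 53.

53 ≡ 1 (mod 4), so we find a root by search.
Trying successive values, 12² = 144 ≡ 38 (mod 53). The other root is 53 − 12 = 41.

12, 41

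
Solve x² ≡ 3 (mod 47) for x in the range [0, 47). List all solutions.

12, 35

Since 47 ≡ 3 (mod 4), a square root of 3 is 3^((47+1)/4) = 3^12 mod 47.
Repeated squaring: 3^2≡9, 3^4≡34, 3^8≡28 (mod 47).
3^12 = 3^(8+4) ≡ 12 (mod 47).
Check: 12² = 144 ≡ 3 (mod 47). The two roots are 12 and 35.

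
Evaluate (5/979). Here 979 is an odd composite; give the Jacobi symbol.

1

Reciprocity: 5 ≡ 1 and 979 ≡ 3 (mod 4), so (5/979) = +(979/5).
Reduce top mod 5: now compute (4/5).
Pull out 2^2: since 5 ≡ 5 (mod 8), (2/5) = -1, so (2/5)^2 = +1.
Reached (1/5) = 1. Collecting the sign flips along the way, the symbol is +1.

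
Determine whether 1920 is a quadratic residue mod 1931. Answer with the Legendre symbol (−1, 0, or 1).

-1

Pull out 2^7: since 1931 ≡ 3 (mod 8), (2/1931) = -1, so (2/1931)^7 = -1.
Reciprocity: 15 ≡ 3 and 1931 ≡ 3 (mod 4), so (15/1931) = −(1931/15).
Reduce top mod 15: now compute (11/15).
Reciprocity: 11 ≡ 3 and 15 ≡ 3 (mod 4), so (11/15) = −(15/11).
Reduce top mod 11: now compute (4/11).
Pull out 2^2: since 11 ≡ 3 (mod 8), (2/11) = -1, so (2/11)^2 = +1.
Reached (1/11) = 1. Collecting the sign flips along the way, the symbol is -1.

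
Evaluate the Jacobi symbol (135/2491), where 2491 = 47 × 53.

-1

Reciprocity: 135 ≡ 3 and 2491 ≡ 3 (mod 4), so (135/2491) = −(2491/135).
Reduce top mod 135: now compute (61/135).
Reciprocity: 61 ≡ 1 and 135 ≡ 3 (mod 4), so (61/135) = +(135/61).
Reduce top mod 61: now compute (13/61).
Reciprocity: 13 ≡ 1 and 61 ≡ 1 (mod 4), so (13/61) = +(61/13).
Reduce top mod 13: now compute (9/13).
Reciprocity: 9 ≡ 1 and 13 ≡ 1 (mod 4), so (9/13) = +(13/9).
Reduce top mod 9: now compute (4/9).
Pull out 2^2: since 9 ≡ 1 (mod 8), (2/9) = +1, so (2/9)^2 = +1.
Reached (1/9) = 1. Collecting the sign flips along the way, the symbol is -1.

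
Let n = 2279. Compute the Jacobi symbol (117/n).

1

Reciprocity: 117 ≡ 1 and 2279 ≡ 3 (mod 4), so (117/2279) = +(2279/117).
Reduce top mod 117: now compute (56/117).
Pull out 2^3: since 117 ≡ 5 (mod 8), (2/117) = -1, so (2/117)^3 = -1.
Reciprocity: 7 ≡ 3 and 117 ≡ 1 (mod 4), so (7/117) = +(117/7).
Reduce top mod 7: now compute (5/7).
Reciprocity: 5 ≡ 1 and 7 ≡ 3 (mod 4), so (5/7) = +(7/5).
Reduce top mod 5: now compute (2/5).
Pull out 2: since 5 ≡ 5 (mod 8), (2/5) = -1.
Reached (1/5) = 1. Collecting the sign flips along the way, the symbol is +1.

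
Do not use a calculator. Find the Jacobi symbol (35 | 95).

Reciprocity: 35 ≡ 3 and 95 ≡ 3 (mod 4), so (35/95) = −(95/35).
Reduce top mod 35: now compute (25/35).
Reciprocity: 25 ≡ 1 and 35 ≡ 3 (mod 4), so (25/35) = +(35/25).
Reduce top mod 25: now compute (10/25).
Pull out 2: since 25 ≡ 1 (mod 8), (2/25) = +1.
Reciprocity: 5 ≡ 1 and 25 ≡ 1 (mod 4), so (5/25) = +(25/5).
Reduce top mod 5: now compute (0/5).
Top reduces to 0: gcd > 1, so the symbol is 0.

0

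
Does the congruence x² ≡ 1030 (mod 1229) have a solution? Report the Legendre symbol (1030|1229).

1

Pull out 2: since 1229 ≡ 5 (mod 8), (2/1229) = -1.
Reciprocity: 515 ≡ 3 and 1229 ≡ 1 (mod 4), so (515/1229) = +(1229/515).
Reduce top mod 515: now compute (199/515).
Reciprocity: 199 ≡ 3 and 515 ≡ 3 (mod 4), so (199/515) = −(515/199).
Reduce top mod 199: now compute (117/199).
Reciprocity: 117 ≡ 1 and 199 ≡ 3 (mod 4), so (117/199) = +(199/117).
Reduce top mod 117: now compute (82/117).
Pull out 2: since 117 ≡ 5 (mod 8), (2/117) = -1.
Reciprocity: 41 ≡ 1 and 117 ≡ 1 (mod 4), so (41/117) = +(117/41).
Reduce top mod 41: now compute (35/41).
Reciprocity: 35 ≡ 3 and 41 ≡ 1 (mod 4), so (35/41) = +(41/35).
Reduce top mod 35: now compute (6/35).
Pull out 2: since 35 ≡ 3 (mod 8), (2/35) = -1.
Reciprocity: 3 ≡ 3 and 35 ≡ 3 (mod 4), so (3/35) = −(35/3).
Reduce top mod 3: now compute (2/3).
Pull out 2: since 3 ≡ 3 (mod 8), (2/3) = -1.
Reached (1/3) = 1. Collecting the sign flips along the way, the symbol is +1.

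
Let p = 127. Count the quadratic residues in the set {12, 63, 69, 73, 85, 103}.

3

(12/127) = -1 → non-residue.
(63/127) = -1 → non-residue.
(69/127) = +1 → QR.
(73/127) = +1 → QR.
(85/127) = -1 → non-residue.
(103/127) = +1 → QR.
Total quadratic residues among the 6: 3.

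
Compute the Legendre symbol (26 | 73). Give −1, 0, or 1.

-1

Euler's criterion: (26/73) ≡ 26^36 (mod 73).
26^2 ≡ 19 (mod 73)
26^4 ≡ 69 (mod 73)
26^8 ≡ 16 (mod 73)
26^16 ≡ 37 (mod 73)
26^32 ≡ 55 (mod 73)
26^36 = 26^(32+4) ≡ 72 (mod 73).
Result is 72 ≡ −1, so (26/73) = −1.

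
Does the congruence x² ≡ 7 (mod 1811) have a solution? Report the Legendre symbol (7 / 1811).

Reciprocity: 7 ≡ 3 and 1811 ≡ 3 (mod 4), so (7/1811) = −(1811/7).
Reduce top mod 7: now compute (5/7).
Reciprocity: 5 ≡ 1 and 7 ≡ 3 (mod 4), so (5/7) = +(7/5).
Reduce top mod 5: now compute (2/5).
Pull out 2: since 5 ≡ 5 (mod 8), (2/5) = -1.
Reached (1/5) = 1. Collecting the sign flips along the way, the symbol is +1.

1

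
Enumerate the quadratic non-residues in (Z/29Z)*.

Square k = 1,…,14 (k and 29−k give the same square):
1²=1, 2²=4, 3²=9, 4²=16, 5²=25, 6²≡7, 7²≡20, 8²≡6, 9²≡23, 10²≡13, 11²≡5, 12²≡28, 13²≡24, 14²≡22 (mod 29).
The residues are {1, 4, 5, 6, 7, 9, 13, 16, 20, 22, 23, 24, 25, 28}; the non-residues are the remaining 14 nonzero classes.

2,3,8,10,11,12,14,15,17,18,19,21,26,27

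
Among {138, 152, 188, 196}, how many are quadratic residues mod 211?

(138/211) = -1 → non-residue.
(152/211) = -1 → non-residue.
(188/211) = +1 → QR.
(196/211) = +1 → QR.
Total quadratic residues among the 4: 2.

2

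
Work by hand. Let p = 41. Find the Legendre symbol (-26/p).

-1

First reduce: -26 ≡ 15 (mod 41).
Reciprocity: 15 ≡ 3 and 41 ≡ 1 (mod 4), so (15/41) = +(41/15).
Reduce top mod 15: now compute (11/15).
Reciprocity: 11 ≡ 3 and 15 ≡ 3 (mod 4), so (11/15) = −(15/11).
Reduce top mod 11: now compute (4/11).
Pull out 2^2: since 11 ≡ 3 (mod 8), (2/11) = -1, so (2/11)^2 = +1.
Reached (1/11) = 1. Collecting the sign flips along the way, the symbol is -1.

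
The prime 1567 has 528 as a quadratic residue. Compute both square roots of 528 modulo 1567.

160, 1407

Since 1567 ≡ 3 (mod 4), a square root of 528 is 528^((1567+1)/4) = 528^392 mod 1567.
Repeated squaring: 528^2≡1425, 528^4≡1360, 528^8≡540, 528^16≡138, 528^32≡240, 528^64≡1188, 528^128≡1044, 528^256≡871 (mod 1567).
528^392 = 528^(256+128+8) ≡ 1407 (mod 1567).
Check: 1407² = 1979649 ≡ 528 (mod 1567). The two roots are 160 and 1407.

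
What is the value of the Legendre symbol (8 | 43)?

Pull out 2^3: since 43 ≡ 3 (mod 8), (2/43) = -1, so (2/43)^3 = -1.
Reached (1/43) = 1. Collecting the sign flips along the way, the symbol is -1.

-1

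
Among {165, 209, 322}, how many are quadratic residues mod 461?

2

(165/461) = +1 → QR.
(209/461) = -1 → non-residue.
(322/461) = +1 → QR.
Total quadratic residues among the 3: 2.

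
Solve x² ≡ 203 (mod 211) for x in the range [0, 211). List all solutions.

Since 211 ≡ 3 (mod 4), a square root of 203 is 203^((211+1)/4) = 203^53 mod 211.
Repeated squaring: 203^2≡64, 203^4≡87, 203^8≡184, 203^16≡96, 203^32≡143 (mod 211).
203^53 = 203^(32+16+4+1) ≡ 25 (mod 211).
Check: 25² = 625 ≡ 203 (mod 211). The two roots are 25 and 186.

25, 186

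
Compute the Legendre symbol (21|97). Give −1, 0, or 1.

-1

Reciprocity: 21 ≡ 1 and 97 ≡ 1 (mod 4), so (21/97) = +(97/21).
Reduce top mod 21: now compute (13/21).
Reciprocity: 13 ≡ 1 and 21 ≡ 1 (mod 4), so (13/21) = +(21/13).
Reduce top mod 13: now compute (8/13).
Pull out 2^3: since 13 ≡ 5 (mod 8), (2/13) = -1, so (2/13)^3 = -1.
Reached (1/13) = 1. Collecting the sign flips along the way, the symbol is -1.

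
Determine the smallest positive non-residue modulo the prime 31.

3

(2/31) = +1, so 2 is a residue.
(3/31) = −1, so 3 is the smallest positive non-residue mod 31.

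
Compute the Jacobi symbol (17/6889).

1

Reciprocity: 17 ≡ 1 and 6889 ≡ 1 (mod 4), so (17/6889) = +(6889/17).
Reduce top mod 17: now compute (4/17).
Pull out 2^2: since 17 ≡ 1 (mod 8), (2/17) = +1, so (2/17)^2 = +1.
Reached (1/17) = 1. Collecting the sign flips along the way, the symbol is +1.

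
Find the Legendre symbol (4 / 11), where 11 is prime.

Euler's criterion: (4/11) ≡ 4^5 (mod 11).
4^2 ≡ 5 (mod 11)
4^4 ≡ 3 (mod 11)
4^5 = 4^(4+1) ≡ 1 (mod 11).
Result is 1, so (4/11) = 1.

1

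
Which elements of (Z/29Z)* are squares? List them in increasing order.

Square k = 1,…,14 (k and 29−k give the same square):
1²=1, 2²=4, 3²=9, 4²=16, 5²=25, 6²≡7, 7²≡20, 8²≡6, 9²≡23, 10²≡13, 11²≡5, 12²≡28, 13²≡24, 14²≡22 (mod 29).
So the quadratic residues mod 29 are {1, 4, 5, 6, 7, 9, 13, 16, 20, 22, 23, 24, 25, 28}.

1, 4, 5, 6, 7, 9, 13, 16, 20, 22, 23, 24, 25, 28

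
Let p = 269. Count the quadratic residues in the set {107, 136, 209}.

1

(107/269) = -1 → non-residue.
(136/269) = +1 → QR.
(209/269) = -1 → non-residue.
Total quadratic residues among the 3: 1.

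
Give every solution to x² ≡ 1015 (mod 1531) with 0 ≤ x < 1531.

Since 1531 ≡ 3 (mod 4), a square root of 1015 is 1015^((1531+1)/4) = 1015^383 mod 1531.
Repeated squaring: 1015^2≡1393, 1015^4≡672, 1015^8≡1470, 1015^16≡659, 1015^32≡1008, 1015^64≡1011, 1015^128≡944, 1015^256≡94 (mod 1531).
1015^383 = 1015^(256+64+32+16+8+4+2+1) ≡ 101 (mod 1531).
Check: 101² = 10201 ≡ 1015 (mod 1531). The two roots are 101 and 1430.

101, 1430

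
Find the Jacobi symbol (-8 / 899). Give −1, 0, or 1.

First reduce: -8 ≡ 891 (mod 899).
Reciprocity: 891 ≡ 3 and 899 ≡ 3 (mod 4), so (891/899) = −(899/891).
Reduce top mod 891: now compute (8/891).
Pull out 2^3: since 891 ≡ 3 (mod 8), (2/891) = -1, so (2/891)^3 = -1.
Reached (1/891) = 1. Collecting the sign flips along the way, the symbol is +1.

1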